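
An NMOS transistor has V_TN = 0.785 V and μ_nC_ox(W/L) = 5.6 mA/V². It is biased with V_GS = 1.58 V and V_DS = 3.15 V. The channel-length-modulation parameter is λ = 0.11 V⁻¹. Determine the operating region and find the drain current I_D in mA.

V_ov = V_GS − V_TN = 1.58 − 0.785 = 0.795 V.
Since V_DS = 3.15 V ≥ V_ov = 0.795 V, the device is in saturation.
I_D = ½ k_n V_ov² (1 + λ V_DS) = 0.5 × 5.6 × 0.795² × (1 + 0.11 × 3.15) = 2.38 mA.

Saturation; I_D = 2.38 mA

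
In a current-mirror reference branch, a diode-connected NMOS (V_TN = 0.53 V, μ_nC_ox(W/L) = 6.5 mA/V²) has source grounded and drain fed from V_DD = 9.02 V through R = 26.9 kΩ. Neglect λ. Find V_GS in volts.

V_GS = 0.836 V

With gate tied to drain, V_GS = V_DS ≥ V_GS − V_TN, so the device is in saturation.
KCL at the drain: ½ k_n (V_GS − V_TN)² = (V_DD − V_GS)/R.
Let x = V_GS − 0.53. Then 87.4 x² + x − 8.49 = 0, giving x = 0.306 V (positive root), so V_GS = 0.836 V.
I_D = (V_DD − V_GS)/R = (9.02 − 0.836) / 26.9 = 0.304 mA.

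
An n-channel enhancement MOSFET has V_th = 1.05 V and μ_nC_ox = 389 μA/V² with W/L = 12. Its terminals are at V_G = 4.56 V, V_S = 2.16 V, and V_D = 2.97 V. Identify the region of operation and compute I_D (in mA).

V_GS = V_G − V_S = 4.56 − 2.16 = 2.4 V; V_DS = V_D − V_S = 2.97 − 2.16 = 0.81 V.
k_n = μ_nC_ox · (W/L) = 4.668 mA/V².
V_ov = V_GS − V_th = 2.4 − 1.05 = 1.35 V.
Since V_DS = 0.81 V < V_ov = 1.35 V, the device is in the triode region.
I_D = k_n [V_ov · V_DS − ½ V_DS²] = 4.668 × [1.35 × 0.81 − 0.5 × 0.81²] = 3.57 mA.

Triode; I_D = 3.57 mA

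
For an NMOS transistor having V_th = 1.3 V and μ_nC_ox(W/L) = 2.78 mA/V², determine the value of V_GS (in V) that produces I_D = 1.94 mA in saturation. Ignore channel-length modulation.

V_GS = 2.48 V

In saturation I_D = ½ k_n (V_GS − V_th)², so V_GS − V_th = √(2 I_D / k_n) = √(2 × 1.94 / 2.78) = 1.18 V.
V_GS = 1.3 + 1.18 = 2.48 V.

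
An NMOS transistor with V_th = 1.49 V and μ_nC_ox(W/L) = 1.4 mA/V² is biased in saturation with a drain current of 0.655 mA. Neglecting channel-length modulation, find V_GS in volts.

In saturation I_D = ½ k_n (V_GS − V_th)², so V_GS − V_th = √(2 I_D / k_n) = √(2 × 0.655 / 1.4) = 0.967 V.
V_GS = 1.49 + 0.967 = 2.46 V.

V_GS = 2.46 V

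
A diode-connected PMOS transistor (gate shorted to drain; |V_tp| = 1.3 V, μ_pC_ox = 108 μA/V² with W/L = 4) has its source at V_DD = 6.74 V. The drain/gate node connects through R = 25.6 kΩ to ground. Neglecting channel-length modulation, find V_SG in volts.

V_SG = 2.21 V

With gate tied to drain, V_SG = V_SD ≥ V_SG − |V_tp|, so the device is in saturation.
k_p = μ_pC_ox · (W/L) = 0.432 mA/V².
KCL at the drain: ½ k_p (V_SG − |V_tp|)² = (V_DD − V_SG)/R.
Let x = V_SG − 1.3. Then 5.53 x² + x − 5.44 = 0, giving x = 0.906 V (positive root), so V_SG = 2.21 V.
I_D = (V_DD − V_SG)/R = (6.74 − 2.21) / 25.6 = 0.177 mA.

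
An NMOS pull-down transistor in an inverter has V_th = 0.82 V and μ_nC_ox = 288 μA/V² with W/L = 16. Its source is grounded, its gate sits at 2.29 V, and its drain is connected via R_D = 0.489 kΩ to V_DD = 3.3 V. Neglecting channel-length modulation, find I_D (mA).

V_GS = V_G = 2.29 V, so V_ov = 2.29 − 0.82 = 1.47 V.
k_n = μ_nC_ox · (W/L) = 4.608 mA/V².
Assume saturation: I_D = ½ k_n V_ov² = 0.5 × 4.608 × 1.47² = 4.98 mA, giving V_DS = V_DD − I_D R_D = 3.3 − 4.98 × 0.489 = 0.865 V.
But 0.865 V < V_ov = 1.47 V, so the device is actually in triode.
In triode I_D = k_n[V_ov V_DS − ½ V_DS²] and I_D = (V_DD − V_DS)/R_D. Equating: 1.13 V_DS² − 4.312 V_DS + 3.3 = 0, giving V_DS = 1.06 V (the root below V_ov).
I_D = (3.3 − 1.06) / 0.489 = 4.59 mA.

I_D = 4.59 mA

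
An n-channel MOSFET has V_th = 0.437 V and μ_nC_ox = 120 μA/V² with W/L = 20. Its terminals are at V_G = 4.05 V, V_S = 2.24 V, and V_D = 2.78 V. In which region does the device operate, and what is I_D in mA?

V_GS = V_G − V_S = 4.05 − 2.24 = 1.81 V; V_DS = V_D − V_S = 2.78 − 2.24 = 0.54 V.
k_n = μ_nC_ox · (W/L) = 2.4 mA/V².
V_ov = V_GS − V_th = 1.81 − 0.437 = 1.37 V.
Since V_DS = 0.54 V < V_ov = 1.37 V, the device is in the triode region.
I_D = k_n [V_ov · V_DS − ½ V_DS²] = 2.4 × [1.37 × 0.54 − 0.5 × 0.54²] = 1.43 mA.

Triode; I_D = 1.43 mA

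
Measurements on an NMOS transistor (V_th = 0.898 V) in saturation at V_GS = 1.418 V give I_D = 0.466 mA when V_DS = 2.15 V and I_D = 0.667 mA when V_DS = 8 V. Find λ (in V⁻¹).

λ = 0.0876 V⁻¹

With V_GS fixed, I_D ∝ (1 + λ V_DS) in saturation, so I_D2/I_D1 = (1 + λ V_DS2)/(1 + λ V_DS1).
0.667/0.466 = 1.431 = (1 + 8 λ)/(1 + 2.15 λ).
Solving: λ (I_D1 V_DS2 − I_D2 V_DS1) = I_D2 − I_D1, so λ = (0.667 − 0.466) / (0.466 × 8 − 0.667 × 2.15) = 0.201 / 2.29 = 0.0876 V⁻¹.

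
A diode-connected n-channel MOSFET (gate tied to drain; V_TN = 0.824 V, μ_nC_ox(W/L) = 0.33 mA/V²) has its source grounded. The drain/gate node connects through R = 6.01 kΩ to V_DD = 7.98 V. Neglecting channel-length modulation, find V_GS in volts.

With gate tied to drain, V_GS = V_DS ≥ V_GS − V_TN, so the device is in saturation.
KCL at the drain: ½ k_n (V_GS − V_TN)² = (V_DD − V_GS)/R.
Let x = V_GS − 0.824. Then 0.992 x² + x − 7.156 = 0, giving x = 2.23 V (positive root), so V_GS = 3.05 V.
I_D = (V_DD − V_GS)/R = (7.98 − 3.05) / 6.01 = 0.82 mA.

V_GS = 3.05 V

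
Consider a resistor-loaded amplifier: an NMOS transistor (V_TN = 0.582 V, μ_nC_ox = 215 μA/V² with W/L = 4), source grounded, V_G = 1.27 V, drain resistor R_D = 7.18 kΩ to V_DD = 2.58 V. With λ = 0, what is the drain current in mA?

V_GS = V_G = 1.27 V, so V_ov = 1.27 − 0.582 = 0.688 V.
k_n = μ_nC_ox · (W/L) = 0.86 mA/V².
Assume saturation: I_D = ½ k_n V_ov² = 0.5 × 0.86 × 0.688² = 0.204 mA, giving V_DS = V_DD − I_D R_D = 2.58 − 0.204 × 7.18 = 1.12 V.
V_DS = 1.12 V ≥ V_ov = 0.688 V, confirming saturation.

I_D = 0.204 mA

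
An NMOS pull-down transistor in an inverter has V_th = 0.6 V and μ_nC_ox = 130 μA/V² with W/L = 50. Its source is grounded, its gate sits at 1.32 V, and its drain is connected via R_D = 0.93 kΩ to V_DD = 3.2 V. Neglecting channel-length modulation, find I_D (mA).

V_GS = V_G = 1.32 V, so V_ov = 1.32 − 0.6 = 0.72 V.
k_n = μ_nC_ox · (W/L) = 6.5 mA/V².
Assume saturation: I_D = ½ k_n V_ov² = 0.5 × 6.5 × 0.72² = 1.68 mA, giving V_DS = V_DD − I_D R_D = 3.2 − 1.68 × 0.93 = 1.63 V.
V_DS = 1.63 V ≥ V_ov = 0.72 V, confirming saturation.

I_D = 1.68 mA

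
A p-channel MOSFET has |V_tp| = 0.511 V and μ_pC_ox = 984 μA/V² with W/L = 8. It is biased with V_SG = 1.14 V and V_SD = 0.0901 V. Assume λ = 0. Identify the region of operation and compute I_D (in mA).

Triode; I_D = 0.414 mA

k_p = μ_pC_ox · (W/L) = 7.872 mA/V².
V_ov = V_SG − |V_tp| = 1.14 − 0.511 = 0.629 V.
Since V_SD = 0.0901 V < V_ov = 0.629 V, the device is in the triode region.
I_D = k_p [V_ov · V_SD − ½ V_SD²] = 7.872 × [0.629 × 0.0901 − 0.5 × 0.0901²] = 0.414 mA.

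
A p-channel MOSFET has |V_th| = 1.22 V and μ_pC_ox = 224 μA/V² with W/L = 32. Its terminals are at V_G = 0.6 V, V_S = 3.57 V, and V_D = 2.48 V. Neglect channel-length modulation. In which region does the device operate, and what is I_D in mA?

Triode; I_D = 9.41 mA

V_SG = V_S − V_G = 3.57 − 0.6 = 2.97 V; V_SD = V_S − V_D = 3.57 − 2.48 = 1.09 V.
k_p = μ_pC_ox · (W/L) = 7.168 mA/V².
V_ov = V_SG − |V_th| = 2.97 − 1.22 = 1.75 V.
Since V_SD = 1.09 V < V_ov = 1.75 V, the device is in the triode region.
I_D = k_p [V_ov · V_SD − ½ V_SD²] = 7.168 × [1.75 × 1.09 − 0.5 × 1.09²] = 9.41 mA.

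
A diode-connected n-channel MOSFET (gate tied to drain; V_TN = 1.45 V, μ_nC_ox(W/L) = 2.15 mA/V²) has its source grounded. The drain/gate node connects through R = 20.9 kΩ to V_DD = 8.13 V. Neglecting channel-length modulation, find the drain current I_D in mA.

I_D = 0.295 mA

With gate tied to drain, V_GS = V_DS ≥ V_GS − V_TN, so the device is in saturation.
KCL at the drain: ½ k_n (V_GS − V_TN)² = (V_DD − V_GS)/R.
Let x = V_GS − 1.45. Then 22.5 x² + x − 6.68 = 0, giving x = 0.523 V (positive root), so V_GS = 1.97 V.
I_D = (V_DD − V_GS)/R = (8.13 − 1.97) / 20.9 = 0.295 mA.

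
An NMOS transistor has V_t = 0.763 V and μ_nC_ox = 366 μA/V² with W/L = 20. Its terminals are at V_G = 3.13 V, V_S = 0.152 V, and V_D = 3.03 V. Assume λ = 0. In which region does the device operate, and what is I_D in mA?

Saturation; I_D = 18.0 mA

V_GS = V_G − V_S = 3.13 − 0.152 = 2.98 V; V_DS = V_D − V_S = 3.03 − 0.152 = 2.88 V.
k_n = μ_nC_ox · (W/L) = 7.32 mA/V².
V_ov = V_GS − V_t = 2.98 − 0.763 = 2.21 V.
Since V_DS = 2.88 V ≥ V_ov = 2.21 V, the device is in saturation.
I_D = ½ k_n V_ov² = 0.5 × 7.32 × 2.21² = 18 mA.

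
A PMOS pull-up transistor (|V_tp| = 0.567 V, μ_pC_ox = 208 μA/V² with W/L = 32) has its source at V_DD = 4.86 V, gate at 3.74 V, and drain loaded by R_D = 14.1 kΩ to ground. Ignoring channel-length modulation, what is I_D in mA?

I_D = 0.338 mA

V_SG = V_DD − V_G = 4.86 − 3.74 = 1.12 V, so V_ov = 1.12 − 0.567 = 0.553 V.
k_p = μ_pC_ox · (W/L) = 6.656 mA/V².
Assume saturation: I_D = ½ k_p V_ov² = 0.5 × 6.656 × 0.553² = 1.02 mA, giving V_SD = V_DD − I_D R_D = 4.86 − 1.02 × 14.1 = -9.49 V.
But -9.49 V < V_ov = 0.553 V, so the device is actually in triode.
In triode I_D = k_p[V_ov V_SD − ½ V_SD²] and I_D = (V_DD − V_SD)/R_D. Equating: 46.9 V_SD² − 52.9 V_SD + 4.86 = 0, giving V_SD = 0.101 V (the root below V_ov).
I_D = (4.86 − 0.101) / 14.1 = 0.338 mA.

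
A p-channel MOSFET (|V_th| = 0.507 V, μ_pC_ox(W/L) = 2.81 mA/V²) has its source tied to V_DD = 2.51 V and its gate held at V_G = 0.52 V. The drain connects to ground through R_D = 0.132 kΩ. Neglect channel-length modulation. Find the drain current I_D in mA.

V_SG = V_DD − V_G = 2.51 − 0.52 = 1.99 V, so V_ov = 1.99 − 0.507 = 1.48 V.
Assume saturation: I_D = ½ k_p V_ov² = 0.5 × 2.81 × 1.48² = 3.09 mA, giving V_SD = V_DD − I_D R_D = 2.51 − 3.09 × 0.132 = 2.1 V.
V_SD = 2.1 V ≥ V_ov = 1.48 V, confirming saturation.

I_D = 3.09 mA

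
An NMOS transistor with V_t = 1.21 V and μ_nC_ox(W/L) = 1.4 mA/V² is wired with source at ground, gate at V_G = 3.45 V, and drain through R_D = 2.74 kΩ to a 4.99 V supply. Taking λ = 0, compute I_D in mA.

V_GS = V_G = 3.45 V, so V_ov = 3.45 − 1.21 = 2.24 V.
Assume saturation: I_D = ½ k_n V_ov² = 0.5 × 1.4 × 2.24² = 3.51 mA, giving V_DS = V_DD − I_D R_D = 4.99 − 3.51 × 2.74 = -4.63 V.
But -4.63 V < V_ov = 2.24 V, so the device is actually in triode.
In triode I_D = k_n[V_ov V_DS − ½ V_DS²] and I_D = (V_DD − V_DS)/R_D. Equating: 1.92 V_DS² − 9.593 V_DS + 4.99 = 0, giving V_DS = 0.59 V (the root below V_ov).
I_D = (4.99 − 0.59) / 2.74 = 1.61 mA.

I_D = 1.61 mA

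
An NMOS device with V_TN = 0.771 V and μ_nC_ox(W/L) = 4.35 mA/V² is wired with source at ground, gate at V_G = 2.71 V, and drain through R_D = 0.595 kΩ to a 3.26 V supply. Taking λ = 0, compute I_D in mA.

I_D = 4.43 mA

V_GS = V_G = 2.71 V, so V_ov = 2.71 − 0.771 = 1.94 V.
Assume saturation: I_D = ½ k_n V_ov² = 0.5 × 4.35 × 1.94² = 8.18 mA, giving V_DS = V_DD − I_D R_D = 3.26 − 8.18 × 0.595 = -1.61 V.
But -1.61 V < V_ov = 1.94 V, so the device is actually in triode.
In triode I_D = k_n[V_ov V_DS − ½ V_DS²] and I_D = (V_DD − V_DS)/R_D. Equating: 1.29 V_DS² − 6.019 V_DS + 3.26 = 0, giving V_DS = 0.626 V (the root below V_ov).
I_D = (3.26 − 0.626) / 0.595 = 4.43 mA.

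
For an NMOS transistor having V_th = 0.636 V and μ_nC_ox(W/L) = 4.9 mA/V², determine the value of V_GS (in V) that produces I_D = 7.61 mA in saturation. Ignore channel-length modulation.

V_GS = 2.40 V

In saturation I_D = ½ k_n (V_GS − V_th)², so V_GS − V_th = √(2 I_D / k_n) = √(2 × 7.61 / 4.9) = 1.76 V.
V_GS = 0.636 + 1.76 = 2.4 V.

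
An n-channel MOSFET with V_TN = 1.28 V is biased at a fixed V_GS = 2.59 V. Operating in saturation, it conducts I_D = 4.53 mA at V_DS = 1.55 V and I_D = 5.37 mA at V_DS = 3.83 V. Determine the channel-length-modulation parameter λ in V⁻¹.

With V_GS fixed, I_D ∝ (1 + λ V_DS) in saturation, so I_D2/I_D1 = (1 + λ V_DS2)/(1 + λ V_DS1).
5.37/4.53 = 1.185 = (1 + 3.83 λ)/(1 + 1.55 λ).
Solving: λ (I_D1 V_DS2 − I_D2 V_DS1) = I_D2 − I_D1, so λ = (5.37 − 4.53) / (4.53 × 3.83 − 5.37 × 1.55) = 0.84 / 9.03 = 0.0931 V⁻¹.

λ = 0.0931 V⁻¹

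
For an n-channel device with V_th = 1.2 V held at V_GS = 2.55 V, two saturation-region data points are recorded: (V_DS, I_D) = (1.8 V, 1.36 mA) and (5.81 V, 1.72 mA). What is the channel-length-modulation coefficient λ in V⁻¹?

With V_GS fixed, I_D ∝ (1 + λ V_DS) in saturation, so I_D2/I_D1 = (1 + λ V_DS2)/(1 + λ V_DS1).
1.72/1.36 = 1.265 = (1 + 5.81 λ)/(1 + 1.8 λ).
Solving: λ (I_D1 V_DS2 − I_D2 V_DS1) = I_D2 − I_D1, so λ = (1.72 − 1.36) / (1.36 × 5.81 − 1.72 × 1.8) = 0.36 / 4.81 = 0.0749 V⁻¹.

λ = 0.0749 V⁻¹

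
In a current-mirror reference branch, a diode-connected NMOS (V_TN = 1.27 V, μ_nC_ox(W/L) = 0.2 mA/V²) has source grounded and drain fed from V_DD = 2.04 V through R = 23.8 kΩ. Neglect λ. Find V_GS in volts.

V_GS = 1.67 V

With gate tied to drain, V_GS = V_DS ≥ V_GS − V_TN, so the device is in saturation.
KCL at the drain: ½ k_n (V_GS − V_TN)² = (V_DD − V_GS)/R.
Let x = V_GS − 1.27. Then 2.38 x² + x − 0.77 = 0, giving x = 0.396 V (positive root), so V_GS = 1.67 V.
I_D = (V_DD − V_GS)/R = (2.04 − 1.67) / 23.8 = 0.0157 mA.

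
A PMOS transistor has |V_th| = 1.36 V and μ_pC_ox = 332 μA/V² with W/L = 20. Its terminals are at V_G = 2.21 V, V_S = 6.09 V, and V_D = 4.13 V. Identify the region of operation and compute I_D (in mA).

V_SG = V_S − V_G = 6.09 − 2.21 = 3.88 V; V_SD = V_S − V_D = 6.09 − 4.13 = 1.96 V.
k_p = μ_pC_ox · (W/L) = 6.64 mA/V².
V_ov = V_SG − |V_th| = 3.88 − 1.36 = 2.52 V.
Since V_SD = 1.96 V < V_ov = 2.52 V, the device is in the triode region.
I_D = k_p [V_ov · V_SD − ½ V_SD²] = 6.64 × [2.52 × 1.96 − 0.5 × 1.96²] = 20 mA.

Triode; I_D = 20.0 mA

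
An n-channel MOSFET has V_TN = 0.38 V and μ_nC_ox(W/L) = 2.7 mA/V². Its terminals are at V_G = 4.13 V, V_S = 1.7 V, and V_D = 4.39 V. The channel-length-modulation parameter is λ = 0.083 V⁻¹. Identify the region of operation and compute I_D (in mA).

V_GS = V_G − V_S = 4.13 − 1.7 = 2.43 V; V_DS = V_D − V_S = 4.39 − 1.7 = 2.69 V.
V_ov = V_GS − V_TN = 2.43 − 0.38 = 2.05 V.
Since V_DS = 2.69 V ≥ V_ov = 2.05 V, the device is in saturation.
I_D = ½ k_n V_ov² (1 + λ V_DS) = 0.5 × 2.7 × 2.05² × (1 + 0.083 × 2.69) = 6.94 mA.

Saturation; I_D = 6.94 mA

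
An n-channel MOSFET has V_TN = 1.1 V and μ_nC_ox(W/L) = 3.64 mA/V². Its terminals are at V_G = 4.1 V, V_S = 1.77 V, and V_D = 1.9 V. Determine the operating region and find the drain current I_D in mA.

Triode; I_D = 0.551 mA

V_GS = V_G − V_S = 4.1 − 1.77 = 2.33 V; V_DS = V_D − V_S = 1.9 − 1.77 = 0.13 V.
V_ov = V_GS − V_TN = 2.33 − 1.1 = 1.23 V.
Since V_DS = 0.13 V < V_ov = 1.23 V, the device is in the triode region.
I_D = k_n [V_ov · V_DS − ½ V_DS²] = 3.64 × [1.23 × 0.13 − 0.5 × 0.13²] = 0.551 mA.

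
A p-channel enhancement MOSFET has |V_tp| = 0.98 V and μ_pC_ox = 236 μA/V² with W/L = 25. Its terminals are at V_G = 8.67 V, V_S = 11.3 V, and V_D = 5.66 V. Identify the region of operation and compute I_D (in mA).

V_SG = V_S − V_G = 11.3 − 8.67 = 2.63 V; V_SD = V_S − V_D = 11.3 − 5.66 = 5.64 V.
k_p = μ_pC_ox · (W/L) = 5.9 mA/V².
V_ov = V_SG − |V_tp| = 2.63 − 0.98 = 1.65 V.
Since V_SD = 5.64 V ≥ V_ov = 1.65 V, the device is in saturation.
I_D = ½ k_p V_ov² = 0.5 × 5.9 × 1.65² = 8.03 mA.

Saturation; I_D = 8.03 mA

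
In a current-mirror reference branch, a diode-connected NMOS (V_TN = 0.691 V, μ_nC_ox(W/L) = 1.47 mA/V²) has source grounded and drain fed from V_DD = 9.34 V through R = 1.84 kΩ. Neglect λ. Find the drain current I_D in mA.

With gate tied to drain, V_GS = V_DS ≥ V_GS − V_TN, so the device is in saturation.
KCL at the drain: ½ k_n (V_GS − V_TN)² = (V_DD − V_GS)/R.
Let x = V_GS − 0.691. Then 1.35 x² + x − 8.649 = 0, giving x = 2.19 V (positive root), so V_GS = 2.88 V.
I_D = (V_DD − V_GS)/R = (9.34 − 2.88) / 1.84 = 3.51 mA.

I_D = 3.51 mA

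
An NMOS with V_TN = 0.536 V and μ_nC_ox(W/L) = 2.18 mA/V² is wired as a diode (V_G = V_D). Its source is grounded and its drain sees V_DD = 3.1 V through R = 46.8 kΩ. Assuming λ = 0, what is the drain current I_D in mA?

I_D = 0.0502 mA

With gate tied to drain, V_GS = V_DS ≥ V_GS − V_TN, so the device is in saturation.
KCL at the drain: ½ k_n (V_GS − V_TN)² = (V_DD − V_GS)/R.
Let x = V_GS − 0.536. Then 51 x² + x − 2.564 = 0, giving x = 0.215 V (positive root), so V_GS = 0.751 V.
I_D = (V_DD − V_GS)/R = (3.1 − 0.751) / 46.8 = 0.0502 mA.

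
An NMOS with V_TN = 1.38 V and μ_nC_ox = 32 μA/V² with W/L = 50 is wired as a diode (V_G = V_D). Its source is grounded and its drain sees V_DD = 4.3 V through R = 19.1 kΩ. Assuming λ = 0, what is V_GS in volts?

With gate tied to drain, V_GS = V_DS ≥ V_GS − V_TN, so the device is in saturation.
k_n = μ_nC_ox · (W/L) = 1.6 mA/V².
KCL at the drain: ½ k_n (V_GS − V_TN)² = (V_DD − V_GS)/R.
Let x = V_GS − 1.38. Then 15.3 x² + x − 2.92 = 0, giving x = 0.406 V (positive root), so V_GS = 1.79 V.
I_D = (V_DD − V_GS)/R = (4.3 − 1.79) / 19.1 = 0.132 mA.

V_GS = 1.79 V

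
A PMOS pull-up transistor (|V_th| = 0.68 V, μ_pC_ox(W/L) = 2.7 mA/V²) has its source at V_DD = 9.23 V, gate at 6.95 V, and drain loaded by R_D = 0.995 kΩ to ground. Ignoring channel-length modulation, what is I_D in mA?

V_SG = V_DD − V_G = 9.23 − 6.95 = 2.28 V, so V_ov = 2.28 − 0.68 = 1.6 V.
Assume saturation: I_D = ½ k_p V_ov² = 0.5 × 2.7 × 1.6² = 3.46 mA, giving V_SD = V_DD − I_D R_D = 9.23 − 3.46 × 0.995 = 5.79 V.
V_SD = 5.79 V ≥ V_ov = 1.6 V, confirming saturation.

I_D = 3.46 mA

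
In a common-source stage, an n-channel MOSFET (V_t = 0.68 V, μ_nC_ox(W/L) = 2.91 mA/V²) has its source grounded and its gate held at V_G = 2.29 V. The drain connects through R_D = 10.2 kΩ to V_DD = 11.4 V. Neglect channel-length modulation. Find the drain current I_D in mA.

I_D = 1.09 mA

V_GS = V_G = 2.29 V, so V_ov = 2.29 − 0.68 = 1.61 V.
Assume saturation: I_D = ½ k_n V_ov² = 0.5 × 2.91 × 1.61² = 3.77 mA, giving V_DS = V_DD − I_D R_D = 11.4 − 3.77 × 10.2 = -27.1 V.
But -27.1 V < V_ov = 1.61 V, so the device is actually in triode.
In triode I_D = k_n[V_ov V_DS − ½ V_DS²] and I_D = (V_DD − V_DS)/R_D. Equating: 14.8 V_DS² − 48.79 V_DS + 11.4 = 0, giving V_DS = 0.253 V (the root below V_ov).
I_D = (11.4 − 0.253) / 10.2 = 1.09 mA.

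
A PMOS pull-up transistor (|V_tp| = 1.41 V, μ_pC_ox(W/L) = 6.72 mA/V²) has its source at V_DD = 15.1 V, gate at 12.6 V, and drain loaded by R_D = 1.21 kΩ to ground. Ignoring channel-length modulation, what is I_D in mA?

V_SG = V_DD − V_G = 15.1 − 12.6 = 2.5 V, so V_ov = 2.5 − 1.41 = 1.09 V.
Assume saturation: I_D = ½ k_p V_ov² = 0.5 × 6.72 × 1.09² = 3.99 mA, giving V_SD = V_DD − I_D R_D = 15.1 − 3.99 × 1.21 = 10.3 V.
V_SD = 10.3 V ≥ V_ov = 1.09 V, confirming saturation.

I_D = 3.99 mA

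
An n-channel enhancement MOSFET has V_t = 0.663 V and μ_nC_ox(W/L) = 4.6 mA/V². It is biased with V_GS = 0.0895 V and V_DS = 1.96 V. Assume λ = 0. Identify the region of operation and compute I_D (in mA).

Cutoff; I_D = 0 mA

V_GS = 0.0895 V < V_t = 0.663 V, so the transistor is in cutoff.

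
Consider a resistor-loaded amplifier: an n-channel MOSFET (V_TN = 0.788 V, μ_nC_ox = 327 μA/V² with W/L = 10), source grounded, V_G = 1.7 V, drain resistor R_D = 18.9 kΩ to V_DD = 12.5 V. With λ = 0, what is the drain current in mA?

V_GS = V_G = 1.7 V, so V_ov = 1.7 − 0.788 = 0.912 V.
k_n = μ_nC_ox · (W/L) = 3.27 mA/V².
Assume saturation: I_D = ½ k_n V_ov² = 0.5 × 3.27 × 0.912² = 1.36 mA, giving V_DS = V_DD − I_D R_D = 12.5 − 1.36 × 18.9 = -13.2 V.
But -13.2 V < V_ov = 0.912 V, so the device is actually in triode.
In triode I_D = k_n[V_ov V_DS − ½ V_DS²] and I_D = (V_DD − V_DS)/R_D. Equating: 30.9 V_DS² − 57.36 V_DS + 12.5 = 0, giving V_DS = 0.252 V (the root below V_ov).
I_D = (12.5 − 0.252) / 18.9 = 0.648 mA.

I_D = 0.648 mA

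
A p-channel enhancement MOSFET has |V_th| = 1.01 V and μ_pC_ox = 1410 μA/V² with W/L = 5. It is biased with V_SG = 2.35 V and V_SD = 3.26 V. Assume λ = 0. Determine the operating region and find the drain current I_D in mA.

k_p = μ_pC_ox · (W/L) = 7.05 mA/V².
V_ov = V_SG − |V_th| = 2.35 − 1.01 = 1.34 V.
Since V_SD = 3.26 V ≥ V_ov = 1.34 V, the device is in saturation.
I_D = ½ k_p V_ov² = 0.5 × 7.05 × 1.34² = 6.33 mA.

Saturation; I_D = 6.33 mA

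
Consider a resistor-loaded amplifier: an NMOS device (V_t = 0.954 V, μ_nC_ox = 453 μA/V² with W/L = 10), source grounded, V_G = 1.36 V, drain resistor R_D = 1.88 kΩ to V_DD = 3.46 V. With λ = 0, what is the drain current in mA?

V_GS = V_G = 1.36 V, so V_ov = 1.36 − 0.954 = 0.406 V.
k_n = μ_nC_ox · (W/L) = 4.53 mA/V².
Assume saturation: I_D = ½ k_n V_ov² = 0.5 × 4.53 × 0.406² = 0.373 mA, giving V_DS = V_DD − I_D R_D = 3.46 − 0.373 × 1.88 = 2.76 V.
V_DS = 2.76 V ≥ V_ov = 0.406 V, confirming saturation.

I_D = 0.373 mA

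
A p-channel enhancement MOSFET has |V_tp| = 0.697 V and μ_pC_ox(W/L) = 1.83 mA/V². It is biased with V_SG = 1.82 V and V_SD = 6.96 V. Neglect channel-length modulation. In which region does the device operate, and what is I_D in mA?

V_ov = V_SG − |V_tp| = 1.82 − 0.697 = 1.12 V.
Since V_SD = 6.96 V ≥ V_ov = 1.12 V, the device is in saturation.
I_D = ½ k_p V_ov² = 0.5 × 1.83 × 1.12² = 1.15 mA.

Saturation; I_D = 1.15 mA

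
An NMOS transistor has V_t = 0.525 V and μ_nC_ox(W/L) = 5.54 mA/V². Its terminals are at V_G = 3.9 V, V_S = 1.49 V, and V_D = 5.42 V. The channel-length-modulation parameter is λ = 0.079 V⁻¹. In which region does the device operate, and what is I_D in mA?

V_GS = V_G − V_S = 3.9 − 1.49 = 2.41 V; V_DS = V_D − V_S = 5.42 − 1.49 = 3.93 V.
V_ov = V_GS − V_t = 2.41 − 0.525 = 1.89 V.
Since V_DS = 3.93 V ≥ V_ov = 1.89 V, the device is in saturation.
I_D = ½ k_n V_ov² (1 + λ V_DS) = 0.5 × 5.54 × 1.89² × (1 + 0.079 × 3.93) = 12.9 mA.

Saturation; I_D = 12.9 mA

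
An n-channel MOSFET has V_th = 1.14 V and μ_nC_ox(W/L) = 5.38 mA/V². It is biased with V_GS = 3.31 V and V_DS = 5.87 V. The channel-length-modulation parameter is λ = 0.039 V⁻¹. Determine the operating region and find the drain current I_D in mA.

V_ov = V_GS − V_th = 3.31 − 1.14 = 2.17 V.
Since V_DS = 5.87 V ≥ V_ov = 2.17 V, the device is in saturation.
I_D = ½ k_n V_ov² (1 + λ V_DS) = 0.5 × 5.38 × 2.17² × (1 + 0.039 × 5.87) = 15.6 mA.

Saturation; I_D = 15.6 mA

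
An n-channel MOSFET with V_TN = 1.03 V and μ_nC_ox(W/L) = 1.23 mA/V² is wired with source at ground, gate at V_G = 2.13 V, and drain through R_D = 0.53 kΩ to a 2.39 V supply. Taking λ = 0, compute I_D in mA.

V_GS = V_G = 2.13 V, so V_ov = 2.13 − 1.03 = 1.1 V.
Assume saturation: I_D = ½ k_n V_ov² = 0.5 × 1.23 × 1.1² = 0.744 mA, giving V_DS = V_DD − I_D R_D = 2.39 − 0.744 × 0.53 = 2 V.
V_DS = 2 V ≥ V_ov = 1.1 V, confirming saturation.

I_D = 0.744 mA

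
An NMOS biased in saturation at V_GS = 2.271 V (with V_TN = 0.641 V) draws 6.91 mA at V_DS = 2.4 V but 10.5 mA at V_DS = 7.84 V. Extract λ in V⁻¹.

λ = 0.124 V⁻¹

With V_GS fixed, I_D ∝ (1 + λ V_DS) in saturation, so I_D2/I_D1 = (1 + λ V_DS2)/(1 + λ V_DS1).
10.5/6.91 = 1.52 = (1 + 7.84 λ)/(1 + 2.4 λ).
Solving: λ (I_D1 V_DS2 − I_D2 V_DS1) = I_D2 − I_D1, so λ = (10.5 − 6.91) / (6.91 × 7.84 − 10.5 × 2.4) = 3.59 / 29 = 0.124 V⁻¹.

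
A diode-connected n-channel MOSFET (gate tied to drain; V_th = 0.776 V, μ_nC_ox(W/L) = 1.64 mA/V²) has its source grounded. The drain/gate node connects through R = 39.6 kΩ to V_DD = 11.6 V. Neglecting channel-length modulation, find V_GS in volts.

V_GS = 1.34 V

With gate tied to drain, V_GS = V_DS ≥ V_GS − V_th, so the device is in saturation.
KCL at the drain: ½ k_n (V_GS − V_th)² = (V_DD − V_GS)/R.
Let x = V_GS − 0.776. Then 32.5 x² + x − 10.82 = 0, giving x = 0.562 V (positive root), so V_GS = 1.34 V.
I_D = (V_DD − V_GS)/R = (11.6 − 1.34) / 39.6 = 0.259 mA.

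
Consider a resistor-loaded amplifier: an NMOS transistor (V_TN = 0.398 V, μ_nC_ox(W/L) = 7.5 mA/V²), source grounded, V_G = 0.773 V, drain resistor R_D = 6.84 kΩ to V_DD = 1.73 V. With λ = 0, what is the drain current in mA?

I_D = 0.239 mA

V_GS = V_G = 0.773 V, so V_ov = 0.773 − 0.398 = 0.375 V.
Assume saturation: I_D = ½ k_n V_ov² = 0.5 × 7.5 × 0.375² = 0.527 mA, giving V_DS = V_DD − I_D R_D = 1.73 − 0.527 × 6.84 = -1.88 V.
But -1.88 V < V_ov = 0.375 V, so the device is actually in triode.
In triode I_D = k_n[V_ov V_DS − ½ V_DS²] and I_D = (V_DD − V_DS)/R_D. Equating: 25.6 V_DS² − 20.24 V_DS + 1.73 = 0, giving V_DS = 0.0975 V (the root below V_ov).
I_D = (1.73 − 0.0975) / 6.84 = 0.239 mA.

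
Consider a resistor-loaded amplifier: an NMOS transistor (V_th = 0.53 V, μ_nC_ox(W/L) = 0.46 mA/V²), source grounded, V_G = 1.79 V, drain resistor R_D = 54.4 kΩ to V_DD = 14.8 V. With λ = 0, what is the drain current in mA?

I_D = 0.261 mA

V_GS = V_G = 1.79 V, so V_ov = 1.79 − 0.53 = 1.26 V.
Assume saturation: I_D = ½ k_n V_ov² = 0.5 × 0.46 × 1.26² = 0.365 mA, giving V_DS = V_DD − I_D R_D = 14.8 − 0.365 × 54.4 = -5.06 V.
But -5.06 V < V_ov = 1.26 V, so the device is actually in triode.
In triode I_D = k_n[V_ov V_DS − ½ V_DS²] and I_D = (V_DD − V_DS)/R_D. Equating: 12.5 V_DS² − 32.53 V_DS + 14.8 = 0, giving V_DS = 0.588 V (the root below V_ov).
I_D = (14.8 − 0.588) / 54.4 = 0.261 mA.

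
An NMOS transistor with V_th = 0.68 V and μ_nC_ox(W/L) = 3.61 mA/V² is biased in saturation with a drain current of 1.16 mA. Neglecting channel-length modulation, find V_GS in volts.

V_GS = 1.48 V

In saturation I_D = ½ k_n (V_GS − V_th)², so V_GS − V_th = √(2 I_D / k_n) = √(2 × 1.16 / 3.61) = 0.802 V.
V_GS = 0.68 + 0.802 = 1.48 V.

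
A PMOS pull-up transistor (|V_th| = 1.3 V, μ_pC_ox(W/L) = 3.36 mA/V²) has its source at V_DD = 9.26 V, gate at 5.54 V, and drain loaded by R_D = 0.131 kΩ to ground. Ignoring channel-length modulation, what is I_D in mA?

V_SG = V_DD − V_G = 9.26 − 5.54 = 3.72 V, so V_ov = 3.72 − 1.3 = 2.42 V.
Assume saturation: I_D = ½ k_p V_ov² = 0.5 × 3.36 × 2.42² = 9.84 mA, giving V_SD = V_DD − I_D R_D = 9.26 − 9.84 × 0.131 = 7.97 V.
V_SD = 7.97 V ≥ V_ov = 2.42 V, confirming saturation.

I_D = 9.84 mA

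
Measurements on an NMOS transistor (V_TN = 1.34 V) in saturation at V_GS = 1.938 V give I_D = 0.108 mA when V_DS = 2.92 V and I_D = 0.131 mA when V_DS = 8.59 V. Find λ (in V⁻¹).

λ = 0.0422 V⁻¹

With V_GS fixed, I_D ∝ (1 + λ V_DS) in saturation, so I_D2/I_D1 = (1 + λ V_DS2)/(1 + λ V_DS1).
0.131/0.108 = 1.213 = (1 + 8.59 λ)/(1 + 2.92 λ).
Solving: λ (I_D1 V_DS2 − I_D2 V_DS1) = I_D2 − I_D1, so λ = (0.131 − 0.108) / (0.108 × 8.59 − 0.131 × 2.92) = 0.023 / 0.545 = 0.0422 V⁻¹.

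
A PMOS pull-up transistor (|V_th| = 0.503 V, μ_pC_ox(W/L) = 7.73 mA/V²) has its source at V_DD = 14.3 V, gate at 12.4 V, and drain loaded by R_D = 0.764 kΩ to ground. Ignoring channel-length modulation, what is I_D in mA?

I_D = 7.54 mA

V_SG = V_DD − V_G = 14.3 − 12.4 = 1.9 V, so V_ov = 1.9 − 0.503 = 1.4 V.
Assume saturation: I_D = ½ k_p V_ov² = 0.5 × 7.73 × 1.4² = 7.54 mA, giving V_SD = V_DD − I_D R_D = 14.3 − 7.54 × 0.764 = 8.54 V.
V_SD = 8.54 V ≥ V_ov = 1.4 V, confirming saturation.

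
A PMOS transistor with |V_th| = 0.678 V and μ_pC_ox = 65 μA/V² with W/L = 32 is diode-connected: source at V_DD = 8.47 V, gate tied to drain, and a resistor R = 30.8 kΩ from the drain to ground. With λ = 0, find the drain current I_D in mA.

I_D = 0.237 mA

With gate tied to drain, V_SG = V_SD ≥ V_SG − |V_th|, so the device is in saturation.
k_p = μ_pC_ox · (W/L) = 2.08 mA/V².
KCL at the drain: ½ k_p (V_SG − |V_th|)² = (V_DD − V_SG)/R.
Let x = V_SG − 0.678. Then 32 x² + x − 7.792 = 0, giving x = 0.478 V (positive root), so V_SG = 1.16 V.
I_D = (V_DD − V_SG)/R = (8.47 − 1.16) / 30.8 = 0.237 mA.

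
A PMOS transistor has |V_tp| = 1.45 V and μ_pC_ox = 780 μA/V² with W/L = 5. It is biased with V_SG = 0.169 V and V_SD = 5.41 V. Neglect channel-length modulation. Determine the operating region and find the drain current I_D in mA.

V_SG = 0.169 V < |V_tp| = 1.45 V, so the transistor is in cutoff.

Cutoff; I_D = 0 mA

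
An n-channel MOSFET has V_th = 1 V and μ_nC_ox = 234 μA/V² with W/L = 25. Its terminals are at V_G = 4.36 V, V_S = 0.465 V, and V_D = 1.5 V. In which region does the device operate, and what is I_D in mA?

Triode; I_D = 14.4 mA

V_GS = V_G − V_S = 4.36 − 0.465 = 3.9 V; V_DS = V_D − V_S = 1.5 − 0.465 = 1.03 V.
k_n = μ_nC_ox · (W/L) = 5.85 mA/V².
V_ov = V_GS − V_th = 3.9 − 1 = 2.9 V.
Since V_DS = 1.03 V < V_ov = 2.9 V, the device is in the triode region.
I_D = k_n [V_ov · V_DS − ½ V_DS²] = 5.85 × [2.9 × 1.03 − 0.5 × 1.03²] = 14.4 mA.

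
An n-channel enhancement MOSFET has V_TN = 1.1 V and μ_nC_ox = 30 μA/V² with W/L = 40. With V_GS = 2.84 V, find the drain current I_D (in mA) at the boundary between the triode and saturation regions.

At the boundary V_DS = V_ov = V_GS − V_TN = 2.84 − 1.1 = 1.74 V.
k_n = μ_nC_ox · (W/L) = 1.2 mA/V².
I_D = ½ k_n V_ov² = 0.5 × 1.2 × 1.74² = 1.82 mA.

I_D = 1.82 mA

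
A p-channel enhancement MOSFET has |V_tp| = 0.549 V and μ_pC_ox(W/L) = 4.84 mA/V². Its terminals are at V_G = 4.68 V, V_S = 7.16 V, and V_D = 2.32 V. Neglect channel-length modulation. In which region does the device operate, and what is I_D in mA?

Saturation; I_D = 9.02 mA

V_SG = V_S − V_G = 7.16 − 4.68 = 2.48 V; V_SD = V_S − V_D = 7.16 − 2.32 = 4.84 V.
V_ov = V_SG − |V_tp| = 2.48 − 0.549 = 1.93 V.
Since V_SD = 4.84 V ≥ V_ov = 1.93 V, the device is in saturation.
I_D = ½ k_p V_ov² = 0.5 × 4.84 × 1.93² = 9.02 mA.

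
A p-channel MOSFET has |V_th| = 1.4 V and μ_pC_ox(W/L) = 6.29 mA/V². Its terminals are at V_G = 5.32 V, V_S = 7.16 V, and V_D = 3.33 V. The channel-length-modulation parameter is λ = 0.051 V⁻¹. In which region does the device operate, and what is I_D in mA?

V_SG = V_S − V_G = 7.16 − 5.32 = 1.84 V; V_SD = V_S − V_D = 7.16 − 3.33 = 3.83 V.
V_ov = V_SG − |V_th| = 1.84 − 1.4 = 0.44 V.
Since V_SD = 3.83 V ≥ V_ov = 0.44 V, the device is in saturation.
I_D = ½ k_p V_ov² (1 + λ V_SD) = 0.5 × 6.29 × 0.44² × (1 + 0.051 × 3.83) = 0.728 mA.

Saturation; I_D = 0.728 mA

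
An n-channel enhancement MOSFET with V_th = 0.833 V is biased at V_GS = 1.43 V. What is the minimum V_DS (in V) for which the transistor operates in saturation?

V_DS,sat = 0.597 V

The boundary between triode and saturation is V_DS = V_GS − V_th = V_ov.
V_ov = 1.43 − 0.833 = 0.597 V.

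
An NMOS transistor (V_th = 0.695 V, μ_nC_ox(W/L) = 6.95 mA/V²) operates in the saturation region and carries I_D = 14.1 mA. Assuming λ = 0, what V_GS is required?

V_GS = 2.71 V

In saturation I_D = ½ k_n (V_GS − V_th)², so V_GS − V_th = √(2 I_D / k_n) = √(2 × 14.1 / 6.95) = 2.01 V.
V_GS = 0.695 + 2.01 = 2.71 V.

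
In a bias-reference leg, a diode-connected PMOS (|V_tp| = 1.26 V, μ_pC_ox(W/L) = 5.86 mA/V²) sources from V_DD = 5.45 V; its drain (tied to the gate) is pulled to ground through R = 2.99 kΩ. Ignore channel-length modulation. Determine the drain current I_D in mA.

With gate tied to drain, V_SG = V_SD ≥ V_SG − |V_tp|, so the device is in saturation.
KCL at the drain: ½ k_p (V_SG − |V_tp|)² = (V_DD − V_SG)/R.
Let x = V_SG − 1.26. Then 8.76 x² + x − 4.19 = 0, giving x = 0.637 V (positive root), so V_SG = 1.9 V.
I_D = (V_DD − V_SG)/R = (5.45 − 1.9) / 2.99 = 1.19 mA.

I_D = 1.19 mA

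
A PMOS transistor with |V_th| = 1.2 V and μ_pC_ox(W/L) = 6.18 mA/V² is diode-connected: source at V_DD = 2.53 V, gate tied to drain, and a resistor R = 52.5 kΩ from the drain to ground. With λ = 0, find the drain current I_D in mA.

I_D = 0.0237 mA

With gate tied to drain, V_SG = V_SD ≥ V_SG − |V_th|, so the device is in saturation.
KCL at the drain: ½ k_p (V_SG − |V_th|)² = (V_DD − V_SG)/R.
Let x = V_SG − 1.2. Then 162 x² + x − 1.33 = 0, giving x = 0.0875 V (positive root), so V_SG = 1.29 V.
I_D = (V_DD − V_SG)/R = (2.53 − 1.29) / 52.5 = 0.0237 mA.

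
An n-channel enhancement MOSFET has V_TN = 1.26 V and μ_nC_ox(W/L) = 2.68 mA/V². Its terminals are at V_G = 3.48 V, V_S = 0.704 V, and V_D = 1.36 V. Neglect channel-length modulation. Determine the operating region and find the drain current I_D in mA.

V_GS = V_G − V_S = 3.48 − 0.704 = 2.78 V; V_DS = V_D − V_S = 1.36 − 0.704 = 0.656 V.
V_ov = V_GS − V_TN = 2.78 − 1.26 = 1.52 V.
Since V_DS = 0.656 V < V_ov = 1.52 V, the device is in the triode region.
I_D = k_n [V_ov · V_DS − ½ V_DS²] = 2.68 × [1.52 × 0.656 − 0.5 × 0.656²] = 2.09 mA.

Triode; I_D = 2.09 mA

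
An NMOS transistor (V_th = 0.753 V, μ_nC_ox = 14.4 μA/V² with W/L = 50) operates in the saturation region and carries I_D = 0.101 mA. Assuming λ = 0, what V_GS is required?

V_GS = 1.28 V

k_n = μ_nC_ox · (W/L) = 0.72 mA/V².
In saturation I_D = ½ k_n (V_GS − V_th)², so V_GS − V_th = √(2 I_D / k_n) = √(2 × 0.101 / 0.72) = 0.53 V.
V_GS = 0.753 + 0.53 = 1.28 V.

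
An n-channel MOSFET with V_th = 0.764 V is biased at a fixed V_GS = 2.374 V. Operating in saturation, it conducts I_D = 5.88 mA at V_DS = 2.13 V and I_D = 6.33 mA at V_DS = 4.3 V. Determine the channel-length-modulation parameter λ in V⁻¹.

λ = 0.0381 V⁻¹

With V_GS fixed, I_D ∝ (1 + λ V_DS) in saturation, so I_D2/I_D1 = (1 + λ V_DS2)/(1 + λ V_DS1).
6.33/5.88 = 1.077 = (1 + 4.3 λ)/(1 + 2.13 λ).
Solving: λ (I_D1 V_DS2 − I_D2 V_DS1) = I_D2 − I_D1, so λ = (6.33 − 5.88) / (5.88 × 4.3 − 6.33 × 2.13) = 0.45 / 11.8 = 0.0381 V⁻¹.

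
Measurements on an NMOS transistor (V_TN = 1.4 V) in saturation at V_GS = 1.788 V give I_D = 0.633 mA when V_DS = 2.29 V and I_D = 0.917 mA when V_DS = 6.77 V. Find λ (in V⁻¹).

With V_GS fixed, I_D ∝ (1 + λ V_DS) in saturation, so I_D2/I_D1 = (1 + λ V_DS2)/(1 + λ V_DS1).
0.917/0.633 = 1.449 = (1 + 6.77 λ)/(1 + 2.29 λ).
Solving: λ (I_D1 V_DS2 − I_D2 V_DS1) = I_D2 − I_D1, so λ = (0.917 − 0.633) / (0.633 × 6.77 − 0.917 × 2.29) = 0.284 / 2.19 = 0.13 V⁻¹.

λ = 0.130 V⁻¹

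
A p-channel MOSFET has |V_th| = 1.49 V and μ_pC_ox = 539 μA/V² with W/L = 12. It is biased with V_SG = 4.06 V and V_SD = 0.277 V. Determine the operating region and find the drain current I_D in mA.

k_p = μ_pC_ox · (W/L) = 6.468 mA/V².
V_ov = V_SG − |V_th| = 4.06 − 1.49 = 2.57 V.
Since V_SD = 0.277 V < V_ov = 2.57 V, the device is in the triode region.
I_D = k_p [V_ov · V_SD − ½ V_SD²] = 6.468 × [2.57 × 0.277 − 0.5 × 0.277²] = 4.36 mA.

Triode; I_D = 4.36 mA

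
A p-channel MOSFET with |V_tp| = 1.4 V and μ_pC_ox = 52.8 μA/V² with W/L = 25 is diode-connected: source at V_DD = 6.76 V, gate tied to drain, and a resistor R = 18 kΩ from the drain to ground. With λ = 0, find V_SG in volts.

V_SG = 2.03 V

With gate tied to drain, V_SG = V_SD ≥ V_SG − |V_tp|, so the device is in saturation.
k_p = μ_pC_ox · (W/L) = 1.32 mA/V².
KCL at the drain: ½ k_p (V_SG − |V_tp|)² = (V_DD − V_SG)/R.
Let x = V_SG − 1.4. Then 11.9 x² + x − 5.36 = 0, giving x = 0.631 V (positive root), so V_SG = 2.03 V.
I_D = (V_DD − V_SG)/R = (6.76 − 2.03) / 18 = 0.263 mA.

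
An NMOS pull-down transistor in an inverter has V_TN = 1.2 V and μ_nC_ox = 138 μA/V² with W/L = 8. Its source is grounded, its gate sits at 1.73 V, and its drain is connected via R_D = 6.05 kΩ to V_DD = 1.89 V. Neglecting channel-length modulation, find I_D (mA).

V_GS = V_G = 1.73 V, so V_ov = 1.73 − 1.2 = 0.53 V.
k_n = μ_nC_ox · (W/L) = 1.104 mA/V².
Assume saturation: I_D = ½ k_n V_ov² = 0.5 × 1.104 × 0.53² = 0.155 mA, giving V_DS = V_DD − I_D R_D = 1.89 − 0.155 × 6.05 = 0.952 V.
V_DS = 0.952 V ≥ V_ov = 0.53 V, confirming saturation.

I_D = 0.155 mA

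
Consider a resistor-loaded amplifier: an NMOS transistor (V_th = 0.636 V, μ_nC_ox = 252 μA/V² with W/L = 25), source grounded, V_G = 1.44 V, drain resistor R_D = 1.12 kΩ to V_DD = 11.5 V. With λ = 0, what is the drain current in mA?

I_D = 2.04 mA

V_GS = V_G = 1.44 V, so V_ov = 1.44 − 0.636 = 0.804 V.
k_n = μ_nC_ox · (W/L) = 6.3 mA/V².
Assume saturation: I_D = ½ k_n V_ov² = 0.5 × 6.3 × 0.804² = 2.04 mA, giving V_DS = V_DD − I_D R_D = 11.5 − 2.04 × 1.12 = 9.22 V.
V_DS = 9.22 V ≥ V_ov = 0.804 V, confirming saturation.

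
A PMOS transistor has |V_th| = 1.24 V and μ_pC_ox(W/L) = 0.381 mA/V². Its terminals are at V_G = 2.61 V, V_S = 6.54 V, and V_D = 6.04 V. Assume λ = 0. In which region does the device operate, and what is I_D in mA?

V_SG = V_S − V_G = 6.54 − 2.61 = 3.93 V; V_SD = V_S − V_D = 6.54 − 6.04 = 0.5 V.
V_ov = V_SG − |V_th| = 3.93 − 1.24 = 2.69 V.
Since V_SD = 0.5 V < V_ov = 2.69 V, the device is in the triode region.
I_D = k_p [V_ov · V_SD − ½ V_SD²] = 0.381 × [2.69 × 0.5 − 0.5 × 0.5²] = 0.465 mA.

Triode; I_D = 0.465 mA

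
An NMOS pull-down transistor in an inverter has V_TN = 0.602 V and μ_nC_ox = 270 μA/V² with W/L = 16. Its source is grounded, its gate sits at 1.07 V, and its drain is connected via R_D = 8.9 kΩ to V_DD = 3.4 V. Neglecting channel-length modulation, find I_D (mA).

V_GS = V_G = 1.07 V, so V_ov = 1.07 − 0.602 = 0.468 V.
k_n = μ_nC_ox · (W/L) = 4.32 mA/V².
Assume saturation: I_D = ½ k_n V_ov² = 0.5 × 4.32 × 0.468² = 0.473 mA, giving V_DS = V_DD − I_D R_D = 3.4 − 0.473 × 8.9 = -0.811 V.
But -0.811 V < V_ov = 0.468 V, so the device is actually in triode.
In triode I_D = k_n[V_ov V_DS − ½ V_DS²] and I_D = (V_DD − V_DS)/R_D. Equating: 19.2 V_DS² − 18.99 V_DS + 3.4 = 0, giving V_DS = 0.235 V (the root below V_ov).
I_D = (3.4 − 0.235) / 8.9 = 0.356 mA.

I_D = 0.356 mA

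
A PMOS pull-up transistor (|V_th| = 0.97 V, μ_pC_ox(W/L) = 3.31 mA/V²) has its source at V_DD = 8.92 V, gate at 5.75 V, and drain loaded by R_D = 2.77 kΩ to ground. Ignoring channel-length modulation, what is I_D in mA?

V_SG = V_DD − V_G = 8.92 − 5.75 = 3.17 V, so V_ov = 3.17 − 0.97 = 2.2 V.
Assume saturation: I_D = ½ k_p V_ov² = 0.5 × 3.31 × 2.2² = 8.01 mA, giving V_SD = V_DD − I_D R_D = 8.92 − 8.01 × 2.77 = -13.3 V.
But -13.3 V < V_ov = 2.2 V, so the device is actually in triode.
In triode I_D = k_p[V_ov V_SD − ½ V_SD²] and I_D = (V_DD − V_SD)/R_D. Equating: 4.58 V_SD² − 21.17 V_SD + 8.92 = 0, giving V_SD = 0.469 V (the root below V_ov).
I_D = (8.92 − 0.469) / 2.77 = 3.05 mA.

I_D = 3.05 mA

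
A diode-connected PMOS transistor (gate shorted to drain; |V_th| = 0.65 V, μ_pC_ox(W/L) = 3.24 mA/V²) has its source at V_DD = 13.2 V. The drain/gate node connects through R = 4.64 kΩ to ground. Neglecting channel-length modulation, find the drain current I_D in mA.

With gate tied to drain, V_SG = V_SD ≥ V_SG − |V_th|, so the device is in saturation.
KCL at the drain: ½ k_p (V_SG − |V_th|)² = (V_DD − V_SG)/R.
Let x = V_SG − 0.65. Then 7.52 x² + x − 12.55 = 0, giving x = 1.23 V (positive root), so V_SG = 1.88 V.
I_D = (V_DD − V_SG)/R = (13.2 − 1.88) / 4.64 = 2.44 mA.

I_D = 2.44 mA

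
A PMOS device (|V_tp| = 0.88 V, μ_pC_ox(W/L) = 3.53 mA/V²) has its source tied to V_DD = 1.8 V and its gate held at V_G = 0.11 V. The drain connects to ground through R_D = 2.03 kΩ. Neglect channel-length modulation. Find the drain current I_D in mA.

V_SG = V_DD − V_G = 1.8 − 0.11 = 1.69 V, so V_ov = 1.69 − 0.88 = 0.81 V.
Assume saturation: I_D = ½ k_p V_ov² = 0.5 × 3.53 × 0.81² = 1.16 mA, giving V_SD = V_DD − I_D R_D = 1.8 − 1.16 × 2.03 = -0.551 V.
But -0.551 V < V_ov = 0.81 V, so the device is actually in triode.
In triode I_D = k_p[V_ov V_SD − ½ V_SD²] and I_D = (V_DD − V_SD)/R_D. Equating: 3.58 V_SD² − 6.804 V_SD + 1.8 = 0, giving V_SD = 0.318 V (the root below V_ov).
I_D = (1.8 − 0.318) / 2.03 = 0.73 mA.

I_D = 0.730 mA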